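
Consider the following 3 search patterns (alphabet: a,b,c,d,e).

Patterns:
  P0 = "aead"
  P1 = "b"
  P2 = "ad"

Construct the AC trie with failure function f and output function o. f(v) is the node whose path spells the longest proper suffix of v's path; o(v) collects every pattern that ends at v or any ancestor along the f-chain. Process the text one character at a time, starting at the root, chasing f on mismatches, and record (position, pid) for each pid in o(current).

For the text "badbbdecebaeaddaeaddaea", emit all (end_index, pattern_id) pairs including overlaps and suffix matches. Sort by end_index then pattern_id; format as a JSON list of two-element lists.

Construct AC machine:
Trie (insert patterns):
  n0 'ε': a→1 b→5
  n1 'a': d→6 e→2
  n2 'ae': a→3
  n3 'aea': d→4
  n4 'aead': ·  ←P0
  n5 'b': ·  ←P1
  n6 'ad': ·  ←P2

Failure links (BFS by depth):
  n1('a'): parent n0 fail=0; on 'a' 0 → fail=0;  out ∅∪∅=∅
  n5('b'): parent n0 fail=0; on 'b' 0 → fail=0;  out {1}∪∅={1}
  n2('ae'): parent n1 fail=0; on 'e' 0 → fail=0;  out ∅∪∅=∅
  n6('ad'): parent n1 fail=0; on 'd' 0 → fail=0;  out {2}∪∅={2}
  n3('aea'): parent n2 fail=0; on 'a' 0 → fail=1;  out ∅∪∅=∅
  n4('aead'): parent n3 fail=1; on 'd' 1 → fail=6;  out {0}∪{2}={0,2}

Text stream:
[0] read 'b'  n0⇒n5  ** P1@[0:0]
[1] read 'a'  n5⇒n1 (fail-walked)
[2] read 'd'  n1⇒n6  ** P2@[1:2]
[3] read 'b'  n6⇒n5 (fail-walked)  ** P1@[3:3]
[4] read 'b'  n5⇒n5 (fail-walked)  ** P1@[4:4]
[5] read 'd'  n5⇒n0 (fail-walked)
[6] read 'e'  n0⇒n0
[7] read 'c'  n0⇒n0
[8] read 'e'  n0⇒n0
[9] read 'b'  n0⇒n5  ** P1@[9:9]
[10] read 'a'  n5⇒n1 (fail-walked)
[11] read 'e'  n1⇒n2
[12] read 'a'  n2⇒n3
[13] read 'd'  n3⇒n4  ** P0@[10:13],P2@[12:13]
[14] read 'd'  n4⇒n0 (fail-walked)
[15] read 'a'  n0⇒n1
[16] read 'e'  n1⇒n2
[17] read 'a'  n2⇒n3
[18] read 'd'  n3⇒n4  ** P0@[15:18],P2@[17:18]
[19] read 'd'  n4⇒n0 (fail-walked)
[20] read 'a'  n0⇒n1
[21] read 'e'  n1⇒n2
[22] read 'a'  n2⇒n3

Result: [[0,1],[2,2],[3,1],[4,1],[9,1],[13,0],[13,2],[18,0],[18,2]]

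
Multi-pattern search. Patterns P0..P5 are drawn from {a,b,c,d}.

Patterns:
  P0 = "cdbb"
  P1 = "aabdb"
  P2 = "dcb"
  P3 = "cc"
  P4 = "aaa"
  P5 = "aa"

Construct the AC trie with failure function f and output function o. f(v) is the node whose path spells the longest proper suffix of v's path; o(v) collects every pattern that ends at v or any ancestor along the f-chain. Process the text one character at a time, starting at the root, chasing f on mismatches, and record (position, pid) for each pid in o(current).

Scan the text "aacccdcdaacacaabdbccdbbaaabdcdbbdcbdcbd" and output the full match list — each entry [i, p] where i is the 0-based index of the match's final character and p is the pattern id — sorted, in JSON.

Build automaton:
Trie (insert patterns):
  0='ε' goto a→5 c→1 d→10
  1='c' goto c→13 d→2
  2='cd' goto b→3
  3='cdb' goto b→4
  4='cdbb' goto ·  ←P0
  5='a' goto a→6
  6='aa' goto a→14 b→7  ←P5
  7='aab' goto d→8
  8='aabd' goto b→9
  9='aabdb' goto ·  ←P1
  10='d' goto c→11
  11='dc' goto b→12
  12='dcb' goto ·  ←P2
  13='cc' goto ·  ←P3
  14='aaa' goto ·  ←P4

BFS fail/out derivation:
  fail(1) 'c': from fail(0)=0 chase 'c': 0 ⇒ 0;  out=∅∪out(0)=∅
  fail(5) 'a': from fail(0)=0 chase 'a': 0 ⇒ 0;  out=∅∪out(0)=∅
  fail(10) 'd': from fail(0)=0 chase 'd': 0 ⇒ 0;  out=∅∪out(0)=∅
  fail(2) 'cd': from fail(1)=0 chase 'd': 0 ⇒ 10;  out=∅∪out(10)=∅
  fail(6) 'aa': from fail(5)=0 chase 'a': 0 ⇒ 5;  out={5}∪out(5)={5}
  fail(11) 'dc': from fail(10)=0 chase 'c': 0 ⇒ 1;  out=∅∪out(1)=∅
  fail(13) 'cc': from fail(1)=0 chase 'c': 0 ⇒ 1;  out={3}∪out(1)={3}
  fail(3) 'cdb': from fail(2)=10 chase 'b': 10→0 ⇒ 0;  out=∅∪out(0)=∅
  fail(7) 'aab': from fail(6)=5 chase 'b': 5→0 ⇒ 0;  out=∅∪out(0)=∅
  fail(12) 'dcb': from fail(11)=1 chase 'b': 1→0 ⇒ 0;  out={2}∪out(0)={2}
  fail(14) 'aaa': from fail(6)=5 chase 'a': 5 ⇒ 6;  out={4}∪out(6)={4,5}
  fail(4) 'cdbb': from fail(3)=0 chase 'b': 0 ⇒ 0;  out={0}∪out(0)={0}
  fail(8) 'aabd': from fail(7)=0 chase 'd': 0 ⇒ 10;  out=∅∪out(10)=∅
  fail(9) 'aabdb': from fail(8)=10 chase 'b': 10→0 ⇒ 0;  out={1}∪out(0)={1}

Text stream:
i=0 'a': node 0→5
i=1 'a': node 5→6  emit P5@[0:1]
i=2 'c': node 6→1 ·f
i=3 'c': node 1→13  emit P3@[2:3]
i=4 'c': node 13→13 ·f  emit P3@[3:4]
i=5 'd': node 13→2 ·f
i=6 'c': node 2→11 ·f
i=7 'd': node 11→2 ·f
i=8 'a': node 2→5 ·f
i=9 'a': node 5→6  emit P5@[8:9]
i=10 'c': node 6→1 ·f
i=11 'a': node 1→5 ·f
i=12 'c': node 5→1 ·f
i=13 'a': node 1→5 ·f
i=14 'a': node 5→6  emit P5@[13:14]
i=15 'b': node 6→7
i=16 'd': node 7→8
i=17 'b': node 8→9  emit P1@[13:17]
i=18 'c': node 9→1 ·f
i=19 'c': node 1→13  emit P3@[18:19]
i=20 'd': node 13→2 ·f
i=21 'b': node 2→3
i=22 'b': node 3→4  emit P0@[19:22]
i=23 'a': node 4→5 ·f
i=24 'a': node 5→6  emit P5@[23:24]
i=25 'a': node 6→14  emit P4@[23:25],P5@[24:25]
i=26 'b': node 14→7 ·f
i=27 'd': node 7→8
i=28 'c': node 8→11 ·f
i=29 'd': node 11→2 ·f
i=30 'b': node 2→3
i=31 'b': node 3→4  emit P0@[28:31]
i=32 'd': node 4→10 ·f
i=33 'c': node 10→11
i=34 'b': node 11→12  emit P2@[32:34]
i=35 'd': node 12→10 ·f
i=36 'c': node 10→11
i=37 'b': node 11→12  emit P2@[35:37]
i=38 'd': node 12→10 ·f

All matches (sorted): [[1,5],[3,3],[4,3],[9,5],[14,5],[17,1],[19,3],[22,0],[24,5],[25,4],[25,5],[31,0],[34,2],[37,2]]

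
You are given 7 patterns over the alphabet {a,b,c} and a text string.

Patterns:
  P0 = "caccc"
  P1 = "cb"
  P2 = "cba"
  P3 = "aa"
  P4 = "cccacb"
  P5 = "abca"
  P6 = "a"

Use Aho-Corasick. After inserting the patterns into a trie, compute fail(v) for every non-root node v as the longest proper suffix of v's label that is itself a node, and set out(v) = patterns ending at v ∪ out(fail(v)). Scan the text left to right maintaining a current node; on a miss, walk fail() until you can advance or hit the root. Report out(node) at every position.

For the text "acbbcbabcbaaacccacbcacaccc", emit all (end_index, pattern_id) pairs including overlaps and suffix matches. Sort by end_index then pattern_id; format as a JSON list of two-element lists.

Build:
Trie nodes:
  n0 'ε': a→8 c→1
  n1 'c': a→2 b→6 c→10
  n2 'ca': c→3
  n3 'cac': c→4
  n4 'cacc': c→5
  n5 'caccc': ·  ←P0
  n6 'cb': a→7  ←P1
  n7 'cba': ·  ←P2
  n8 'a': a→9 b→15  ←P6
  n9 'aa': ·  ←P3
  n10 'cc': c→11
  n11 'ccc': a→12
  n12 'ccca': c→13
  n13 'cccac': b→14
  n14 'cccacb': ·  ←P4
  n15 'ab': c→16
  n16 'abc': a→17
  n17 'abca': ·  ←P5

Failure links (BFS by depth):
  fail(1) 'c': from fail(0)=0 chase 'c': 0 ⇒ 0;  out=∅∪out(0)=∅
  fail(8) 'a': from fail(0)=0 chase 'a': 0 ⇒ 0;  out={6}∪out(0)={6}
  fail(2) 'ca': from fail(1)=0 chase 'a': 0 ⇒ 8;  out=∅∪out(8)={6}
  fail(6) 'cb': from fail(1)=0 chase 'b': 0 ⇒ 0;  out={1}∪out(0)={1}
  fail(9) 'aa': from fail(8)=0 chase 'a': 0 ⇒ 8;  out={3}∪out(8)={3,6}
  fail(10) 'cc': from fail(1)=0 chase 'c': 0 ⇒ 1;  out=∅∪out(1)=∅
  fail(15) 'ab': from fail(8)=0 chase 'b': 0 ⇒ 0;  out=∅∪out(0)=∅
  fail(3) 'cac': from fail(2)=8 chase 'c': 8→0 ⇒ 1;  out=∅∪out(1)=∅
  fail(7) 'cba': from fail(6)=0 chase 'a': 0 ⇒ 8;  out={2}∪out(8)={2,6}
  fail(11) 'ccc': from fail(10)=1 chase 'c': 1 ⇒ 10;  out=∅∪out(10)=∅
  fail(16) 'abc': from fail(15)=0 chase 'c': 0 ⇒ 1;  out=∅∪out(1)=∅
  fail(4) 'cacc': from fail(3)=1 chase 'c': 1 ⇒ 10;  out=∅∪out(10)=∅
  fail(12) 'ccca': from fail(11)=10 chase 'a': 10→1 ⇒ 2;  out=∅∪out(2)={6}
  fail(17) 'abca': from fail(16)=1 chase 'a': 1 ⇒ 2;  out={5}∪out(2)={5,6}
  fail(5) 'caccc': from fail(4)=10 chase 'c': 10 ⇒ 11;  out={0}∪out(11)={0}
  fail(13) 'cccac': from fail(12)=2 chase 'c': 2 ⇒ 3;  out=∅∪out(3)=∅
  fail(14) 'cccacb': from fail(13)=3 chase 'b': 3→1 ⇒ 6;  out={4}∪out(6)={1,4}

Text stream:
[0] read 'a'  n0⇒n8  → match P6@[0:0]
[1] read 'c'  n8⇒n1 ·f
[2] read 'b'  n1⇒n6  → match P1@[1:2]
[3] read 'b'  n6⇒n0 ·f
[4] read 'c'  n0⇒n1
[5] read 'b'  n1⇒n6  → match P1@[4:5]
[6] read 'a'  n6⇒n7  → match P2@[4:6],P6@[6:6]
[7] read 'b'  n7⇒n15 ·f
[8] read 'c'  n15⇒n16
[9] read 'b'  n16⇒n6 ·f  → match P1@[8:9]
[10] read 'a'  n6⇒n7  → match P2@[8:10],P6@[10:10]
[11] read 'a'  n7⇒n9 ·f  → match P3@[10:11],P6@[11:11]
[12] read 'a'  n9⇒n9 ·f  → match P3@[11:12],P6@[12:12]
[13] read 'c'  n9⇒n1 ·f
[14] read 'c'  n1⇒n10
[15] read 'c'  n10⇒n11
[16] read 'a'  n11⇒n12  → match P6@[16:16]
[17] read 'c'  n12⇒n13
[18] read 'b'  n13⇒n14  → match P1@[17:18],P4@[13:18]
[19] read 'c'  n14⇒n1 ·f
[20] read 'a'  n1⇒n2  → match P6@[20:20]
[21] read 'c'  n2⇒n3
[22] read 'a'  n3⇒n2 ·f  → match P6@[22:22]
[23] read 'c'  n2⇒n3
[24] read 'c'  n3⇒n4
[25] read 'c'  n4⇒n5  → match P0@[21:25]

All matches (sorted): [[0,6],[2,1],[5,1],[6,2],[6,6],[9,1],[10,2],[10,6],[11,3],[11,6],[12,3],[12,6],[16,6],[18,1],[18,4],[20,6],[22,6],[25,0]]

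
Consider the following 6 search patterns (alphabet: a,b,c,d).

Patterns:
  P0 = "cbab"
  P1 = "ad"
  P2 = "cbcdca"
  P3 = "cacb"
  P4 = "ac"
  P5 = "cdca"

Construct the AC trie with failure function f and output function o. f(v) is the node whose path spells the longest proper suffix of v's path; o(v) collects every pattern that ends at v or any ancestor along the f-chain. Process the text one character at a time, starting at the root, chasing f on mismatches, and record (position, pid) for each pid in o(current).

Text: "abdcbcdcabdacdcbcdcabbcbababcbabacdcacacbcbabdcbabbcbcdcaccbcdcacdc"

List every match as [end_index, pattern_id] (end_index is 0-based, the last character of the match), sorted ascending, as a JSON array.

Build:
Trie (insert patterns):
  n0 'ε': a→5 c→1
  n1 'c': a→11 b→2 d→15
  n2 'cb': a→3 c→7
  n3 'cba': b→4
  n4 'cbab': ·  [P0 ends]
  n5 'a': c→14 d→6
  n6 'ad': ·  [P1 ends]
  n7 'cbc': d→8
  n8 'cbcd': c→9
  n9 'cbcdc': a→10
  n10 'cbcdca': ·  [P2 ends]
  n11 'ca': c→12
  n12 'cac': b→13
  n13 'cacb': ·  [P3 ends]
  n14 'ac': ·  [P4 ends]
  n15 'cd': c→16
  n16 'cdc': a→17
  n17 'cdca': ·  [P5 ends]

Failure links (BFS by depth):
  fail(1) 'c': from fail(0)=0 chase 'c': 0 ⇒ 0;  out=∅∪out(0)=∅
  fail(5) 'a': from fail(0)=0 chase 'a': 0 ⇒ 0;  out=∅∪out(0)=∅
  fail(2) 'cb': from fail(1)=0 chase 'b': 0 ⇒ 0;  out=∅∪out(0)=∅
  fail(6) 'ad': from fail(5)=0 chase 'd': 0 ⇒ 0;  out={1}∪out(0)={1}
  fail(11) 'ca': from fail(1)=0 chase 'a': 0 ⇒ 5;  out=∅∪out(5)=∅
  fail(14) 'ac': from fail(5)=0 chase 'c': 0 ⇒ 1;  out={4}∪out(1)={4}
  fail(15) 'cd': from fail(1)=0 chase 'd': 0 ⇒ 0;  out=∅∪out(0)=∅
  fail(3) 'cba': from fail(2)=0 chase 'a': 0 ⇒ 5;  out=∅∪out(5)=∅
  fail(7) 'cbc': from fail(2)=0 chase 'c': 0 ⇒ 1;  out=∅∪out(1)=∅
  fail(12) 'cac': from fail(11)=5 chase 'c': 5 ⇒ 14;  out=∅∪out(14)={4}
  fail(16) 'cdc': from fail(15)=0 chase 'c': 0 ⇒ 1;  out=∅∪out(1)=∅
  fail(4) 'cbab': from fail(3)=5 chase 'b': 5→0 ⇒ 0;  out={0}∪out(0)={0}
  fail(8) 'cbcd': from fail(7)=1 chase 'd': 1 ⇒ 15;  out=∅∪out(15)=∅
  fail(13) 'cacb': from fail(12)=14 chase 'b': 14→1 ⇒ 2;  out={3}∪out(2)={3}
  fail(17) 'cdca': from fail(16)=1 chase 'a': 1 ⇒ 11;  out={5}∪out(11)={5}
  fail(9) 'cbcdc': from fail(8)=15 chase 'c': 15 ⇒ 16;  out=∅∪out(16)=∅
  fail(10) 'cbcdca': from fail(9)=16 chase 'a': 16 ⇒ 17;  out={2}∪out(17)={2,5}

Run:
pos 0 'a': at 5
pos 1 'b': at 0 (via fail)
pos 2 'd': at 0
pos 3 'c': at 1
pos 4 'b': at 2
pos 5 'c': at 7
pos 6 'd': at 8
pos 7 'c': at 9
pos 8 'a': at 10  → match P2@[3:8],P5@[5:8]
pos 9 'b': at 0 (via fail)
pos 10 'd': at 0
pos 11 'a': at 5
pos 12 'c': at 14  → match P4@[11:12]
pos 13 'd': at 15 (via fail)
pos 14 'c': at 16
pos 15 'b': at 2 (via fail)
pos 16 'c': at 7
pos 17 'd': at 8
pos 18 'c': at 9
pos 19 'a': at 10  → match P2@[14:19],P5@[16:19]
pos 20 'b': at 0 (via fail)
pos 21 'b': at 0
pos 22 'c': at 1
pos 23 'b': at 2
pos 24 'a': at 3
pos 25 'b': at 4  → match P0@[22:25]
pos 26 'a': at 5 (via fail)
pos 27 'b': at 0 (via fail)
pos 28 'c': at 1
pos 29 'b': at 2
pos 30 'a': at 3
pos 31 'b': at 4  → match P0@[28:31]
pos 32 'a': at 5 (via fail)
pos 33 'c': at 14  → match P4@[32:33]
pos 34 'd': at 15 (via fail)
pos 35 'c': at 16
pos 36 'a': at 17  → match P5@[33:36]
pos 37 'c': at 12 (via fail)  → match P4@[36:37]
pos 38 'a': at 11 (via fail)
pos 39 'c': at 12  → match P4@[38:39]
pos 40 'b': at 13  → match P3@[37:40]
pos 41 'c': at 7 (via fail)
pos 42 'b': at 2 (via fail)
pos 43 'a': at 3
pos 44 'b': at 4  → match P0@[41:44]
pos 45 'd': at 0 (via fail)
pos 46 'c': at 1
pos 47 'b': at 2
pos 48 'a': at 3
pos 49 'b': at 4  → match P0@[46:49]
pos 50 'b': at 0 (via fail)
pos 51 'c': at 1
pos 52 'b': at 2
pos 53 'c': at 7
pos 54 'd': at 8
pos 55 'c': at 9
pos 56 'a': at 10  → match P2@[51:56],P5@[53:56]
pos 57 'c': at 12 (via fail)  → match P4@[56:57]
pos 58 'c': at 1 (via fail)
pos 59 'b': at 2
pos 60 'c': at 7
pos 61 'd': at 8
pos 62 'c': at 9
pos 63 'a': at 10  → match P2@[58:63],P5@[60:63]
pos 64 'c': at 12 (via fail)  → match P4@[63:64]
pos 65 'd': at 15 (via fail)
pos 66 'c': at 16

Result: [[8,2],[8,5],[12,4],[19,2],[19,5],[25,0],[31,0],[33,4],[36,5],[37,4],[39,4],[40,3],[44,0],[49,0],[56,2],[56,5],[57,4],[63,2],[63,5],[64,4]]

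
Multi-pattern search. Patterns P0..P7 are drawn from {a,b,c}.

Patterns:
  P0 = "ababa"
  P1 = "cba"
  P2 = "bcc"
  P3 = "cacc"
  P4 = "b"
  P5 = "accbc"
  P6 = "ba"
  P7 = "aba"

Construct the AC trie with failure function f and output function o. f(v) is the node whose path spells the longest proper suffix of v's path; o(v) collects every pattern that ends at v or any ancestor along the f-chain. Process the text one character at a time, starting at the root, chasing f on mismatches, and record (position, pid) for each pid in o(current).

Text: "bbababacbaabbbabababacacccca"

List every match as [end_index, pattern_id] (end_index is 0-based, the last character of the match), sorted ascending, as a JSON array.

Build automaton:
Trie nodes:
  0='ε' goto a→1 b→9 c→6
  1='a' goto b→2 c→15
  2='ab' goto a→3
  3='aba' goto b→4  ←P7
  4='abab' goto a→5
  5='ababa' goto ·  ←P0
  6='c' goto a→12 b→7
  7='cb' goto a→8
  8='cba' goto ·  ←P1
  9='b' goto a→19 c→10  ←P4
  10='bc' goto c→11
  11='bcc' goto ·  ←P2
  12='ca' goto c→13
  13='cac' goto c→14
  14='cacc' goto ·  ←P3
  15='ac' goto c→16
  16='acc' goto b→17
  17='accb' goto c→18
  18='accbc' goto ·  ←P5
  19='ba' goto ·  ←P6

Failure links (BFS by depth):
  fail(1) 'a': from fail(0)=0 chase 'a': 0 ⇒ 0;  out=∅∪out(0)=∅
  fail(6) 'c': from fail(0)=0 chase 'c': 0 ⇒ 0;  out=∅∪out(0)=∅
  fail(9) 'b': from fail(0)=0 chase 'b': 0 ⇒ 0;  out={4}∪out(0)={4}
  fail(2) 'ab': from fail(1)=0 chase 'b': 0 ⇒ 9;  out=∅∪out(9)={4}
  fail(7) 'cb': from fail(6)=0 chase 'b': 0 ⇒ 9;  out=∅∪out(9)={4}
  fail(10) 'bc': from fail(9)=0 chase 'c': 0 ⇒ 6;  out=∅∪out(6)=∅
  fail(12) 'ca': from fail(6)=0 chase 'a': 0 ⇒ 1;  out=∅∪out(1)=∅
  fail(15) 'ac': from fail(1)=0 chase 'c': 0 ⇒ 6;  out=∅∪out(6)=∅
  fail(19) 'ba': from fail(9)=0 chase 'a': 0 ⇒ 1;  out={6}∪out(1)={6}
  fail(3) 'aba': from fail(2)=9 chase 'a': 9 ⇒ 19;  out={7}∪out(19)={6,7}
  fail(8) 'cba': from fail(7)=9 chase 'a': 9 ⇒ 19;  out={1}∪out(19)={1,6}
  fail(11) 'bcc': from fail(10)=6 chase 'c': 6→0 ⇒ 6;  out={2}∪out(6)={2}
  fail(13) 'cac': from fail(12)=1 chase 'c': 1 ⇒ 15;  out=∅∪out(15)=∅
  fail(16) 'acc': from fail(15)=6 chase 'c': 6→0 ⇒ 6;  out=∅∪out(6)=∅
  fail(4) 'abab': from fail(3)=19 chase 'b': 19→1 ⇒ 2;  out=∅∪out(2)={4}
  fail(14) 'cacc': from fail(13)=15 chase 'c': 15 ⇒ 16;  out={3}∪out(16)={3}
  fail(17) 'accb': from fail(16)=6 chase 'b': 6 ⇒ 7;  out=∅∪out(7)={4}
  fail(5) 'ababa': from fail(4)=2 chase 'a': 2 ⇒ 3;  out={0}∪out(3)={0,6,7}
  fail(18) 'accbc': from fail(17)=7 chase 'c': 7→9 ⇒ 10;  out={5}∪out(10)={5}

Run:
pos 0 'b': at 9  emit P4@[0:0]
pos 1 'b': at 9 (fail-walked)  emit P4@[1:1]
pos 2 'a': at 19  emit P6@[1:2]
pos 3 'b': at 2 (fail-walked)  emit P4@[3:3]
pos 4 'a': at 3  emit P6@[3:4],P7@[2:4]
pos 5 'b': at 4  emit P4@[5:5]
pos 6 'a': at 5  emit P0@[2:6],P6@[5:6],P7@[4:6]
pos 7 'c': at 15 (fail-walked)
pos 8 'b': at 7 (fail-walked)  emit P4@[8:8]
pos 9 'a': at 8  emit P1@[7:9],P6@[8:9]
pos 10 'a': at 1 (fail-walked)
pos 11 'b': at 2  emit P4@[11:11]
pos 12 'b': at 9 (fail-walked)  emit P4@[12:12]
pos 13 'b': at 9 (fail-walked)  emit P4@[13:13]
pos 14 'a': at 19  emit P6@[13:14]
pos 15 'b': at 2 (fail-walked)  emit P4@[15:15]
pos 16 'a': at 3  emit P6@[15:16],P7@[14:16]
pos 17 'b': at 4  emit P4@[17:17]
pos 18 'a': at 5  emit P0@[14:18],P6@[17:18],P7@[16:18]
pos 19 'b': at 4 (fail-walked)  emit P4@[19:19]
pos 20 'a': at 5  emit P0@[16:20],P6@[19:20],P7@[18:20]
pos 21 'c': at 15 (fail-walked)
pos 22 'a': at 12 (fail-walked)
pos 23 'c': at 13
pos 24 'c': at 14  emit P3@[21:24]
pos 25 'c': at 6 (fail-walked)
pos 26 'c': at 6 (fail-walked)
pos 27 'a': at 12

Matches: [[0,4],[1,4],[2,6],[3,4],[4,6],[4,7],[5,4],[6,0],[6,6],[6,7],[8,4],[9,1],[9,6],[11,4],[12,4],[13,4],[14,6],[15,4],[16,6],[16,7],[17,4],[18,0],[18,6],[18,7],[19,4],[20,0],[20,6],[20,7],[24,3]]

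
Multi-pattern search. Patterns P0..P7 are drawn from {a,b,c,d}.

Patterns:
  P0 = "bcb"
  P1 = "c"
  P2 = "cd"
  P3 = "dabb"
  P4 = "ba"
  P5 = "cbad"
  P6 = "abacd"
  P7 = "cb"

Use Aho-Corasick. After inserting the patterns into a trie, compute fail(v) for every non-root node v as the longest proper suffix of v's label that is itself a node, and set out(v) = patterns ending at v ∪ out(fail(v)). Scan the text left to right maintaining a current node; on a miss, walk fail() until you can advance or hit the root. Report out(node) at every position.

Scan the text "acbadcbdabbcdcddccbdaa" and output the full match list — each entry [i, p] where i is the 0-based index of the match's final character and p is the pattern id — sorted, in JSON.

Construct AC machine:
Trie nodes:
  0='ε' goto a→14 b→1 c→4 d→6
  1='b' goto a→10 c→2
  2='bc' goto b→3
  3='bcb' goto ·  ←P0
  4='c' goto b→11 d→5  ←P1
  5='cd' goto ·  ←P2
  6='d' goto a→7
  7='da' goto b→8
  8='dab' goto b→9
  9='dabb' goto ·  ←P3
  10='ba' goto ·  ←P4
  11='cb' goto a→12  ←P7
  12='cba' goto d→13
  13='cbad' goto ·  ←P5
  14='a' goto b→15
  15='ab' goto a→16
  16='aba' goto c→17
  17='abac' goto d→18
  18='abacd' goto ·  ←P6

Failure links (BFS by depth):
  n1('b'): parent n0 fail=0; on 'b' 0 → fail=0;  out ∅∪∅=∅
  n4('c'): parent n0 fail=0; on 'c' 0 → fail=0;  out {1}∪∅={1}
  n6('d'): parent n0 fail=0; on 'd' 0 → fail=0;  out ∅∪∅=∅
  n14('a'): parent n0 fail=0; on 'a' 0 → fail=0;  out ∅∪∅=∅
  n2('bc'): parent n1 fail=0; on 'c' 0 → fail=4;  out ∅∪{1}={1}
  n5('cd'): parent n4 fail=0; on 'd' 0 → fail=6;  out {2}∪∅={2}
  n7('da'): parent n6 fail=0; on 'a' 0 → fail=14;  out ∅∪∅=∅
  n10('ba'): parent n1 fail=0; on 'a' 0 → fail=14;  out {4}∪∅={4}
  n11('cb'): parent n4 fail=0; on 'b' 0 → fail=1;  out {7}∪∅={7}
  n15('ab'): parent n14 fail=0; on 'b' 0 → fail=1;  out ∅∪∅=∅
  n3('bcb'): parent n2 fail=4; on 'b' 4 → fail=11;  out {0}∪{7}={0,7}
  n8('dab'): parent n7 fail=14; on 'b' 14 → fail=15;  out ∅∪∅=∅
  n12('cba'): parent n11 fail=1; on 'a' 1 → fail=10;  out ∅∪{4}={4}
  n16('aba'): parent n15 fail=1; on 'a' 1 → fail=10;  out ∅∪{4}={4}
  n9('dabb'): parent n8 fail=15; on 'b' 15→1→0 → fail=1;  out {3}∪∅={3}
  n13('cbad'): parent n12 fail=10; on 'd' 10→14→0 → fail=6;  out {5}∪∅={5}
  n17('abac'): parent n16 fail=10; on 'c' 10→14→0 → fail=4;  out ∅∪{1}={1}
  n18('abacd'): parent n17 fail=4; on 'd' 4 → fail=5;  out {6}∪{2}={2,6}

Scan:
i=0 'a': node 0→14
i=1 'c': node 14→4 (via fail)  → match P1@[1:1]
i=2 'b': node 4→11  → match P7@[1:2]
i=3 'a': node 11→12  → match P4@[2:3]
i=4 'd': node 12→13  → match P5@[1:4]
i=5 'c': node 13→4 (via fail)  → match P1@[5:5]
i=6 'b': node 4→11  → match P7@[5:6]
i=7 'd': node 11→6 (via fail)
i=8 'a': node 6→7
i=9 'b': node 7→8
i=10 'b': node 8→9  → match P3@[7:10]
i=11 'c': node 9→2 (via fail)  → match P1@[11:11]
i=12 'd': node 2→5 (via fail)  → match P2@[11:12]
i=13 'c': node 5→4 (via fail)  → match P1@[13:13]
i=14 'd': node 4→5  → match P2@[13:14]
i=15 'd': node 5→6 (via fail)
i=16 'c': node 6→4 (via fail)  → match P1@[16:16]
i=17 'c': node 4→4 (via fail)  → match P1@[17:17]
i=18 'b': node 4→11  → match P7@[17:18]
i=19 'd': node 11→6 (via fail)
i=20 'a': node 6→7
i=21 'a': node 7→14 (via fail)

All matches (sorted): [[1,1],[2,7],[3,4],[4,5],[5,1],[6,7],[10,3],[11,1],[12,2],[13,1],[14,2],[16,1],[17,1],[18,7]]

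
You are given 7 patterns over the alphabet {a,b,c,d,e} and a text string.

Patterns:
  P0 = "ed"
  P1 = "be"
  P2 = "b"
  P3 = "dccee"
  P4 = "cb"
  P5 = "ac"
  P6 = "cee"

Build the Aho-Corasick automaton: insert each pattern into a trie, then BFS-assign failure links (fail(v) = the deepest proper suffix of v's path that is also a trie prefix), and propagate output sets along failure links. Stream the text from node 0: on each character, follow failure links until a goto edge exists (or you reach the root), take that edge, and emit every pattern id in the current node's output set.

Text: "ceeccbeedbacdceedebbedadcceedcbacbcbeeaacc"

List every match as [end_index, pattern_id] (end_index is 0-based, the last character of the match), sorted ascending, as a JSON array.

Build automaton:
Trie nodes:
  n0 'ε': a→12 b→3 c→10 d→5 e→1
  n1 'e': d→2
  n2 'ed': ·  [P0 ends]
  n3 'b': e→4  [P2 ends]
  n4 'be': ·  [P1 ends]
  n5 'd': c→6
  n6 'dc': c→7
  n7 'dcc': e→8
  n8 'dcce': e→9
  n9 'dccee': ·  [P3 ends]
  n10 'c': b→11 e→14
  n11 'cb': ·  [P4 ends]
  n12 'a': c→13
  n13 'ac': ·  [P5 ends]
  n14 'ce': e→15
  n15 'cee': ·  [P6 ends]

Failure links (BFS by depth):
  n1('e'): parent n0 fail=0; on 'e' 0 → fail=0;  out ∅∪∅=∅
  n3('b'): parent n0 fail=0; on 'b' 0 → fail=0;  out {2}∪∅={2}
  n5('d'): parent n0 fail=0; on 'd' 0 → fail=0;  out ∅∪∅=∅
  n10('c'): parent n0 fail=0; on 'c' 0 → fail=0;  out ∅∪∅=∅
  n12('a'): parent n0 fail=0; on 'a' 0 → fail=0;  out ∅∪∅=∅
  n2('ed'): parent n1 fail=0; on 'd' 0 → fail=5;  out {0}∪∅={0}
  n4('be'): parent n3 fail=0; on 'e' 0 → fail=1;  out {1}∪∅={1}
  n6('dc'): parent n5 fail=0; on 'c' 0 → fail=10;  out ∅∪∅=∅
  n11('cb'): parent n10 fail=0; on 'b' 0 → fail=3;  out {4}∪{2}={2,4}
  n13('ac'): parent n12 fail=0; on 'c' 0 → fail=10;  out {5}∪∅={5}
  n14('ce'): parent n10 fail=0; on 'e' 0 → fail=1;  out ∅∪∅=∅
  n7('dcc'): parent n6 fail=10; on 'c' 10→0 → fail=10;  out ∅∪∅=∅
  n15('cee'): parent n14 fail=1; on 'e' 1→0 → fail=1;  out {6}∪∅={6}
  n8('dcce'): parent n7 fail=10; on 'e' 10 → fail=14;  out ∅∪∅=∅
  n9('dccee'): parent n8 fail=14; on 'e' 14 → fail=15;  out {3}∪{6}={3,6}

Run:
pos 0 'c': at 10
pos 1 'e': at 14
pos 2 'e': at 15  emit P6@[0:2]
pos 3 'c': at 10 (fail-walked)
pos 4 'c': at 10 (fail-walked)
pos 5 'b': at 11  emit P2@[5:5],P4@[4:5]
pos 6 'e': at 4 (fail-walked)  emit P1@[5:6]
pos 7 'e': at 1 (fail-walked)
pos 8 'd': at 2  emit P0@[7:8]
pos 9 'b': at 3 (fail-walked)  emit P2@[9:9]
pos 10 'a': at 12 (fail-walked)
pos 11 'c': at 13  emit P5@[10:11]
pos 12 'd': at 5 (fail-walked)
pos 13 'c': at 6
pos 14 'e': at 14 (fail-walked)
pos 15 'e': at 15  emit P6@[13:15]
pos 16 'd': at 2 (fail-walked)  emit P0@[15:16]
pos 17 'e': at 1 (fail-walked)
pos 18 'b': at 3 (fail-walked)  emit P2@[18:18]
pos 19 'b': at 3 (fail-walked)  emit P2@[19:19]
pos 20 'e': at 4  emit P1@[19:20]
pos 21 'd': at 2 (fail-walked)  emit P0@[20:21]
pos 22 'a': at 12 (fail-walked)
pos 23 'd': at 5 (fail-walked)
pos 24 'c': at 6
pos 25 'c': at 7
pos 26 'e': at 8
pos 27 'e': at 9  emit P3@[23:27],P6@[25:27]
pos 28 'd': at 2 (fail-walked)  emit P0@[27:28]
pos 29 'c': at 6 (fail-walked)
pos 30 'b': at 11 (fail-walked)  emit P2@[30:30],P4@[29:30]
pos 31 'a': at 12 (fail-walked)
pos 32 'c': at 13  emit P5@[31:32]
pos 33 'b': at 11 (fail-walked)  emit P2@[33:33],P4@[32:33]
pos 34 'c': at 10 (fail-walked)
pos 35 'b': at 11  emit P2@[35:35],P4@[34:35]
pos 36 'e': at 4 (fail-walked)  emit P1@[35:36]
pos 37 'e': at 1 (fail-walked)
pos 38 'a': at 12 (fail-walked)
pos 39 'a': at 12 (fail-walked)
pos 40 'c': at 13  emit P5@[39:40]
pos 41 'c': at 10 (fail-walked)

Result: [[2,6],[5,2],[5,4],[6,1],[8,0],[9,2],[11,5],[15,6],[16,0],[18,2],[19,2],[20,1],[21,0],[27,3],[27,6],[28,0],[30,2],[30,4],[32,5],[33,2],[33,4],[35,2],[35,4],[36,1],[40,5]]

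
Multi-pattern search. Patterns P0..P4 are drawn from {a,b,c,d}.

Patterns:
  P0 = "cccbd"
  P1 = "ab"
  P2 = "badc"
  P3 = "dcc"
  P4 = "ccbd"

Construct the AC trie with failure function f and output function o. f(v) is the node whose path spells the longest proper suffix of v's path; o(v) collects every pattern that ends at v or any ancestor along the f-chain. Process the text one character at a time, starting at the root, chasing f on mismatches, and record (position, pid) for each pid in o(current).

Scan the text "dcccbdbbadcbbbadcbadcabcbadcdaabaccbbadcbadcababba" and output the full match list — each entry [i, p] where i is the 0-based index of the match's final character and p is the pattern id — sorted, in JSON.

Build automaton:
Trie (insert patterns):
  n0 'ε': a→6 b→8 c→1 d→12
  n1 'c': c→2
  n2 'cc': b→15 c→3
  n3 'ccc': b→4
  n4 'cccb': d→5
  n5 'cccbd': ·  [P0 ends]
  n6 'a': b→7
  n7 'ab': ·  [P1 ends]
  n8 'b': a→9
  n9 'ba': d→10
  n10 'bad': c→11
  n11 'badc': ·  [P2 ends]
  n12 'd': c→13
  n13 'dc': c→14
  n14 'dcc': ·  [P3 ends]
  n15 'ccb': d→16
  n16 'ccbd': ·  [P4 ends]

Failure links (BFS by depth):
  n1('c'): parent n0 fail=0; on 'c' 0 → fail=0;  out ∅∪∅=∅
  n6('a'): parent n0 fail=0; on 'a' 0 → fail=0;  out ∅∪∅=∅
  n8('b'): parent n0 fail=0; on 'b' 0 → fail=0;  out ∅∪∅=∅
  n12('d'): parent n0 fail=0; on 'd' 0 → fail=0;  out ∅∪∅=∅
  n2('cc'): parent n1 fail=0; on 'c' 0 → fail=1;  out ∅∪∅=∅
  n7('ab'): parent n6 fail=0; on 'b' 0 → fail=8;  out {1}∪∅={1}
  n9('ba'): parent n8 fail=0; on 'a' 0 → fail=6;  out ∅∪∅=∅
  n13('dc'): parent n12 fail=0; on 'c' 0 → fail=1;  out ∅∪∅=∅
  n3('ccc'): parent n2 fail=1; on 'c' 1 → fail=2;  out ∅∪∅=∅
  n10('bad'): parent n9 fail=6; on 'd' 6→0 → fail=12;  out ∅∪∅=∅
  n14('dcc'): parent n13 fail=1; on 'c' 1 → fail=2;  out {3}∪∅={3}
  n15('ccb'): parent n2 fail=1; on 'b' 1→0 → fail=8;  out ∅∪∅=∅
  n4('cccb'): parent n3 fail=2; on 'b' 2 → fail=15;  out ∅∪∅=∅
  n11('badc'): parent n10 fail=12; on 'c' 12 → fail=13;  out {2}∪∅={2}
  n16('ccbd'): parent n15 fail=8; on 'd' 8→0 → fail=12;  out {4}∪∅={4}
  n5('cccbd'): parent n4 fail=15; on 'd' 15 → fail=16;  out {0}∪{4}={0,4}

Text stream:
i=0 'd': node 0→12
i=1 'c': node 12→13
i=2 'c': node 13→14  → match P3@[0:2]
i=3 'c': node 14→3 (via fail)
i=4 'b': node 3→4
i=5 'd': node 4→5  → match P0@[1:5],P4@[2:5]
i=6 'b': node 5→8 (via fail)
i=7 'b': node 8→8 (via fail)
i=8 'a': node 8→9
i=9 'd': node 9→10
i=10 'c': node 10→11  → match P2@[7:10]
i=11 'b': node 11→8 (via fail)
i=12 'b': node 8→8 (via fail)
i=13 'b': node 8→8 (via fail)
i=14 'a': node 8→9
i=15 'd': node 9→10
i=16 'c': node 10→11  → match P2@[13:16]
i=17 'b': node 11→8 (via fail)
i=18 'a': node 8→9
i=19 'd': node 9→10
i=20 'c': node 10→11  → match P2@[17:20]
i=21 'a': node 11→6 (via fail)
i=22 'b': node 6→7  → match P1@[21:22]
i=23 'c': node 7→1 (via fail)
i=24 'b': node 1→8 (via fail)
i=25 'a': node 8→9
i=26 'd': node 9→10
i=27 'c': node 10→11  → match P2@[24:27]
i=28 'd': node 11→12 (via fail)
i=29 'a': node 12→6 (via fail)
i=30 'a': node 6→6 (via fail)
i=31 'b': node 6→7  → match P1@[30:31]
i=32 'a': node 7→9 (via fail)
i=33 'c': node 9→1 (via fail)
i=34 'c': node 1→2
i=35 'b': node 2→15
i=36 'b': node 15→8 (via fail)
i=37 'a': node 8→9
i=38 'd': node 9→10
i=39 'c': node 10→11  → match P2@[36:39]
i=40 'b': node 11→8 (via fail)
i=41 'a': node 8→9
i=42 'd': node 9→10
i=43 'c': node 10→11  → match P2@[40:43]
i=44 'a': node 11→6 (via fail)
i=45 'b': node 6→7  → match P1@[44:45]
i=46 'a': node 7→9 (via fail)
i=47 'b': node 9→7 (via fail)  → match P1@[46:47]
i=48 'b': node 7→8 (via fail)
i=49 'a': node 8→9

All matches (sorted): [[2,3],[5,0],[5,4],[10,2],[16,2],[20,2],[22,1],[27,2],[31,1],[39,2],[43,2],[45,1],[47,1]]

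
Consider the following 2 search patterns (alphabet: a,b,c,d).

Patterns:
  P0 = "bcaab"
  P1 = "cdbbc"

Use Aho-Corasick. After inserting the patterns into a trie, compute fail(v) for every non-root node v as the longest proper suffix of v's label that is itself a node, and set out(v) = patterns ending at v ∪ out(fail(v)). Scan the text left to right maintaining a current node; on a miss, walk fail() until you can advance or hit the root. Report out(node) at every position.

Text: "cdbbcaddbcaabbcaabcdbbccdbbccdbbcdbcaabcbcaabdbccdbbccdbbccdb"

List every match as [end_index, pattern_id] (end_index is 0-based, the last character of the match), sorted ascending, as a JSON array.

Build automaton:
Trie nodes:
  0='ε' goto b→1 c→6
  1='b' goto c→2
  2='bc' goto a→3
  3='bca' goto a→4
  4='bcaa' goto b→5
  5='bcaab' goto ·  ←P0
  6='c' goto d→7
  7='cd' goto b→8
  8='cdb' goto b→9
  9='cdbb' goto c→10
  10='cdbbc' goto ·  ←P1

Failure links (BFS by depth):
  fail(1) 'b': from fail(0)=0 chase 'b': 0 ⇒ 0;  out=∅∪out(0)=∅
  fail(6) 'c': from fail(0)=0 chase 'c': 0 ⇒ 0;  out=∅∪out(0)=∅
  fail(2) 'bc': from fail(1)=0 chase 'c': 0 ⇒ 6;  out=∅∪out(6)=∅
  fail(7) 'cd': from fail(6)=0 chase 'd': 0 ⇒ 0;  out=∅∪out(0)=∅
  fail(3) 'bca': from fail(2)=6 chase 'a': 6→0 ⇒ 0;  out=∅∪out(0)=∅
  fail(8) 'cdb': from fail(7)=0 chase 'b': 0 ⇒ 1;  out=∅∪out(1)=∅
  fail(4) 'bcaa': from fail(3)=0 chase 'a': 0 ⇒ 0;  out=∅∪out(0)=∅
  fail(9) 'cdbb': from fail(8)=1 chase 'b': 1→0 ⇒ 1;  out=∅∪out(1)=∅
  fail(5) 'bcaab': from fail(4)=0 chase 'b': 0 ⇒ 1;  out={0}∪out(1)={0}
  fail(10) 'cdbbc': from fail(9)=1 chase 'c': 1 ⇒ 2;  out={1}∪out(2)={1}

Text stream:
pos 0 'c': at 6
pos 1 'd': at 7
pos 2 'b': at 8
pos 3 'b': at 9
pos 4 'c': at 10  ** P1@[0:4]
pos 5 'a': at 3 ·f
pos 6 'd': at 0 ·f
pos 7 'd': at 0
pos 8 'b': at 1
pos 9 'c': at 2
pos 10 'a': at 3
pos 11 'a': at 4
pos 12 'b': at 5  ** P0@[8:12]
pos 13 'b': at 1 ·f
pos 14 'c': at 2
pos 15 'a': at 3
pos 16 'a': at 4
pos 17 'b': at 5  ** P0@[13:17]
pos 18 'c': at 2 ·f
pos 19 'd': at 7 ·f
pos 20 'b': at 8
pos 21 'b': at 9
pos 22 'c': at 10  ** P1@[18:22]
pos 23 'c': at 6 ·f
pos 24 'd': at 7
pos 25 'b': at 8
pos 26 'b': at 9
pos 27 'c': at 10  ** P1@[23:27]
pos 28 'c': at 6 ·f
pos 29 'd': at 7
pos 30 'b': at 8
pos 31 'b': at 9
pos 32 'c': at 10  ** P1@[28:32]
pos 33 'd': at 7 ·f
pos 34 'b': at 8
pos 35 'c': at 2 ·f
pos 36 'a': at 3
pos 37 'a': at 4
pos 38 'b': at 5  ** P0@[34:38]
pos 39 'c': at 2 ·f
pos 40 'b': at 1 ·f
pos 41 'c': at 2
pos 42 'a': at 3
pos 43 'a': at 4
pos 44 'b': at 5  ** P0@[40:44]
pos 45 'd': at 0 ·f
pos 46 'b': at 1
pos 47 'c': at 2
pos 48 'c': at 6 ·f
pos 49 'd': at 7
pos 50 'b': at 8
pos 51 'b': at 9
pos 52 'c': at 10  ** P1@[48:52]
pos 53 'c': at 6 ·f
pos 54 'd': at 7
pos 55 'b': at 8
pos 56 'b': at 9
pos 57 'c': at 10  ** P1@[53:57]
pos 58 'c': at 6 ·f
pos 59 'd': at 7
pos 60 'b': at 8

All matches (sorted): [[4,1],[12,0],[17,0],[22,1],[27,1],[32,1],[38,0],[44,0],[52,1],[57,1]]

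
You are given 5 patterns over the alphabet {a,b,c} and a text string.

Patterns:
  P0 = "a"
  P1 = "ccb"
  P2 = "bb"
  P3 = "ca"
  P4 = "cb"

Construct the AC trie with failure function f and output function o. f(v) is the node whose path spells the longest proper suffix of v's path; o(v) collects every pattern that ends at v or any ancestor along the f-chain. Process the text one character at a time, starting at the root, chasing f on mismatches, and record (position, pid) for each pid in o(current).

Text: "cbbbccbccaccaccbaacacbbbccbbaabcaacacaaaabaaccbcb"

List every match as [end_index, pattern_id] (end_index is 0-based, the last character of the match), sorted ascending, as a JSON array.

Construct AC machine:
Trie (insert patterns):
  0='ε' goto a→1 b→5 c→2
  1='a' goto ·  ←P0
  2='c' goto a→7 b→8 c→3
  3='cc' goto b→4
  4='ccb' goto ·  ←P1
  5='b' goto b→6
  6='bb' goto ·  ←P2
  7='ca' goto ·  ←P3
  8='cb' goto ·  ←P4

BFS fail/out derivation:
  fail(1) 'a': from fail(0)=0 chase 'a': 0 ⇒ 0;  out={0}∪out(0)={0}
  fail(2) 'c': from fail(0)=0 chase 'c': 0 ⇒ 0;  out=∅∪out(0)=∅
  fail(5) 'b': from fail(0)=0 chase 'b': 0 ⇒ 0;  out=∅∪out(0)=∅
  fail(3) 'cc': from fail(2)=0 chase 'c': 0 ⇒ 2;  out=∅∪out(2)=∅
  fail(6) 'bb': from fail(5)=0 chase 'b': 0 ⇒ 5;  out={2}∪out(5)={2}
  fail(7) 'ca': from fail(2)=0 chase 'a': 0 ⇒ 1;  out={3}∪out(1)={0,3}
  fail(8) 'cb': from fail(2)=0 chase 'b': 0 ⇒ 5;  out={4}∪out(5)={4}
  fail(4) 'ccb': from fail(3)=2 chase 'b': 2 ⇒ 8;  out={1}∪out(8)={1,4}

Run:
[0] read 'c'  n0⇒n2
[1] read 'b'  n2⇒n8  ** P4@[0:1]
[2] read 'b'  n8⇒n6 (fail-walked)  ** P2@[1:2]
[3] read 'b'  n6⇒n6 (fail-walked)  ** P2@[2:3]
[4] read 'c'  n6⇒n2 (fail-walked)
[5] read 'c'  n2⇒n3
[6] read 'b'  n3⇒n4  ** P1@[4:6],P4@[5:6]
[7] read 'c'  n4⇒n2 (fail-walked)
[8] read 'c'  n2⇒n3
[9] read 'a'  n3⇒n7 (fail-walked)  ** P0@[9:9],P3@[8:9]
[10] read 'c'  n7⇒n2 (fail-walked)
[11] read 'c'  n2⇒n3
[12] read 'a'  n3⇒n7 (fail-walked)  ** P0@[12:12],P3@[11:12]
[13] read 'c'  n7⇒n2 (fail-walked)
[14] read 'c'  n2⇒n3
[15] read 'b'  n3⇒n4  ** P1@[13:15],P4@[14:15]
[16] read 'a'  n4⇒n1 (fail-walked)  ** P0@[16:16]
[17] read 'a'  n1⇒n1 (fail-walked)  ** P0@[17:17]
[18] read 'c'  n1⇒n2 (fail-walked)
[19] read 'a'  n2⇒n7  ** P0@[19:19],P3@[18:19]
[20] read 'c'  n7⇒n2 (fail-walked)
[21] read 'b'  n2⇒n8  ** P4@[20:21]
[22] read 'b'  n8⇒n6 (fail-walked)  ** P2@[21:22]
[23] read 'b'  n6⇒n6 (fail-walked)  ** P2@[22:23]
[24] read 'c'  n6⇒n2 (fail-walked)
[25] read 'c'  n2⇒n3
[26] read 'b'  n3⇒n4  ** P1@[24:26],P4@[25:26]
[27] read 'b'  n4⇒n6 (fail-walked)  ** P2@[26:27]
[28] read 'a'  n6⇒n1 (fail-walked)  ** P0@[28:28]
[29] read 'a'  n1⇒n1 (fail-walked)  ** P0@[29:29]
[30] read 'b'  n1⇒n5 (fail-walked)
[31] read 'c'  n5⇒n2 (fail-walked)
[32] read 'a'  n2⇒n7  ** P0@[32:32],P3@[31:32]
[33] read 'a'  n7⇒n1 (fail-walked)  ** P0@[33:33]
[34] read 'c'  n1⇒n2 (fail-walked)
[35] read 'a'  n2⇒n7  ** P0@[35:35],P3@[34:35]
[36] read 'c'  n7⇒n2 (fail-walked)
[37] read 'a'  n2⇒n7  ** P0@[37:37],P3@[36:37]
[38] read 'a'  n7⇒n1 (fail-walked)  ** P0@[38:38]
[39] read 'a'  n1⇒n1 (fail-walked)  ** P0@[39:39]
[40] read 'a'  n1⇒n1 (fail-walked)  ** P0@[40:40]
[41] read 'b'  n1⇒n5 (fail-walked)
[42] read 'a'  n5⇒n1 (fail-walked)  ** P0@[42:42]
[43] read 'a'  n1⇒n1 (fail-walked)  ** P0@[43:43]
[44] read 'c'  n1⇒n2 (fail-walked)
[45] read 'c'  n2⇒n3
[46] read 'b'  n3⇒n4  ** P1@[44:46],P4@[45:46]
[47] read 'c'  n4⇒n2 (fail-walked)
[48] read 'b'  n2⇒n8  ** P4@[47:48]

Matches: [[1,4],[2,2],[3,2],[6,1],[6,4],[9,0],[9,3],[12,0],[12,3],[15,1],[15,4],[16,0],[17,0],[19,0],[19,3],[21,4],[22,2],[23,2],[26,1],[26,4],[27,2],[28,0],[29,0],[32,0],[32,3],[33,0],[35,0],[35,3],[37,0],[37,3],[38,0],[39,0],[40,0],[42,0],[43,0],[46,1],[46,4],[48,4]]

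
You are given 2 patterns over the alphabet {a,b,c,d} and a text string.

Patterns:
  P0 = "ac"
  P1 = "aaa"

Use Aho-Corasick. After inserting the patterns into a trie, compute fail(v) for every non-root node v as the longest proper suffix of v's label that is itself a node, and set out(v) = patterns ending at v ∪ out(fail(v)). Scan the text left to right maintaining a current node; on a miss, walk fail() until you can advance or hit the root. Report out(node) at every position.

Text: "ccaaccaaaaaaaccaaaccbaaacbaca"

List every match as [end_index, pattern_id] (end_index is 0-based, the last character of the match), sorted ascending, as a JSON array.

Build automaton:
Trie nodes:
  n0 'ε': a→1
  n1 'a': a→3 c→2
  n2 'ac': ·  [P0 ends]
  n3 'aa': a→4
  n4 'aaa': ·  [P1 ends]

Failure links (BFS by depth):
  n1('a'): parent n0 fail=0; on 'a' 0 → fail=0;  out ∅∪∅=∅
  n2('ac'): parent n1 fail=0; on 'c' 0 → fail=0;  out {0}∪∅={0}
  n3('aa'): parent n1 fail=0; on 'a' 0 → fail=1;  out ∅∪∅=∅
  n4('aaa'): parent n3 fail=1; on 'a' 1 → fail=3;  out {1}∪∅={1}

Scan:
pos 0 'c': at 0
pos 1 'c': at 0
pos 2 'a': at 1
pos 3 'a': at 3
pos 4 'c': at 2 (fail-walked)  ** P0@[3:4]
pos 5 'c': at 0 (fail-walked)
pos 6 'a': at 1
pos 7 'a': at 3
pos 8 'a': at 4  ** P1@[6:8]
pos 9 'a': at 4 (fail-walked)  ** P1@[7:9]
pos 10 'a': at 4 (fail-walked)  ** P1@[8:10]
pos 11 'a': at 4 (fail-walked)  ** P1@[9:11]
pos 12 'a': at 4 (fail-walked)  ** P1@[10:12]
pos 13 'c': at 2 (fail-walked)  ** P0@[12:13]
pos 14 'c': at 0 (fail-walked)
pos 15 'a': at 1
pos 16 'a': at 3
pos 17 'a': at 4  ** P1@[15:17]
pos 18 'c': at 2 (fail-walked)  ** P0@[17:18]
pos 19 'c': at 0 (fail-walked)
pos 20 'b': at 0
pos 21 'a': at 1
pos 22 'a': at 3
pos 23 'a': at 4  ** P1@[21:23]
pos 24 'c': at 2 (fail-walked)  ** P0@[23:24]
pos 25 'b': at 0 (fail-walked)
pos 26 'a': at 1
pos 27 'c': at 2  ** P0@[26:27]
pos 28 'a': at 1 (fail-walked)

All matches (sorted): [[4,0],[8,1],[9,1],[10,1],[11,1],[12,1],[13,0],[17,1],[18,0],[23,1],[24,0],[27,0]]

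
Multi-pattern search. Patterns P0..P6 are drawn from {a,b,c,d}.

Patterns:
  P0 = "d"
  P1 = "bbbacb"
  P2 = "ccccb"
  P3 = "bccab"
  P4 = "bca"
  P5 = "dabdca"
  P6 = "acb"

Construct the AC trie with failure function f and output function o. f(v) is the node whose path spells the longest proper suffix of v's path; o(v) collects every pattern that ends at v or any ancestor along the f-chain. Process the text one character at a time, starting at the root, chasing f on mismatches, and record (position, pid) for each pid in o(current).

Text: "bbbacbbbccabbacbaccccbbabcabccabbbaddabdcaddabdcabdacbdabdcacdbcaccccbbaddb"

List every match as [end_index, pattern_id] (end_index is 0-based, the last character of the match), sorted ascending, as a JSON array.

Build:
Trie nodes:
  n0 'ε': a→23 b→2 c→8 d→1
  n1 'd': a→18  ←P0
  n2 'b': b→3 c→13
  n3 'bb': b→4
  n4 'bbb': a→5
  n5 'bbba': c→6
  n6 'bbbac': b→7
  n7 'bbbacb': ·  ←P1
  n8 'c': c→9
  n9 'cc': c→10
  n10 'ccc': c→11
  n11 'cccc': b→12
  n12 'ccccb': ·  ←P2
  n13 'bc': a→17 c→14
  n14 'bcc': a→15
  n15 'bcca': b→16
  n16 'bccab': ·  ←P3
  n17 'bca': ·  ←P4
  n18 'da': b→19
  n19 'dab': d→20
  n20 'dabd': c→21
  n21 'dabdc': a→22
  n22 'dabdca': ·  ←P5
  n23 'a': c→24
  n24 'ac': b→25
  n25 'acb': ·  ←P6

BFS fail/out derivation:
  n1('d'): parent n0 fail=0; on 'd' 0 → fail=0;  out {0}∪∅={0}
  n2('b'): parent n0 fail=0; on 'b' 0 → fail=0;  out ∅∪∅=∅
  n8('c'): parent n0 fail=0; on 'c' 0 → fail=0;  out ∅∪∅=∅
  n23('a'): parent n0 fail=0; on 'a' 0 → fail=0;  out ∅∪∅=∅
  n3('bb'): parent n2 fail=0; on 'b' 0 → fail=2;  out ∅∪∅=∅
  n9('cc'): parent n8 fail=0; on 'c' 0 → fail=8;  out ∅∪∅=∅
  n13('bc'): parent n2 fail=0; on 'c' 0 → fail=8;  out ∅∪∅=∅
  n18('da'): parent n1 fail=0; on 'a' 0 → fail=23;  out ∅∪∅=∅
  n24('ac'): parent n23 fail=0; on 'c' 0 → fail=8;  out ∅∪∅=∅
  n4('bbb'): parent n3 fail=2; on 'b' 2 → fail=3;  out ∅∪∅=∅
  n10('ccc'): parent n9 fail=8; on 'c' 8 → fail=9;  out ∅∪∅=∅
  n14('bcc'): parent n13 fail=8; on 'c' 8 → fail=9;  out ∅∪∅=∅
  n17('bca'): parent n13 fail=8; on 'a' 8→0 → fail=23;  out {4}∪∅={4}
  n19('dab'): parent n18 fail=23; on 'b' 23→0 → fail=2;  out ∅∪∅=∅
  n25('acb'): parent n24 fail=8; on 'b' 8→0 → fail=2;  out {6}∪∅={6}
  n5('bbba'): parent n4 fail=3; on 'a' 3→2→0 → fail=23;  out ∅∪∅=∅
  n11('cccc'): parent n10 fail=9; on 'c' 9 → fail=10;  out ∅∪∅=∅
  n15('bcca'): parent n14 fail=9; on 'a' 9→8→0 → fail=23;  out ∅∪∅=∅
  n20('dabd'): parent n19 fail=2; on 'd' 2→0 → fail=1;  out ∅∪{0}={0}
  n6('bbbac'): parent n5 fail=23; on 'c' 23 → fail=24;  out ∅∪∅=∅
  n12('ccccb'): parent n11 fail=10; on 'b' 10→9→8→0 → fail=2;  out {2}∪∅={2}
  n16('bccab'): parent n15 fail=23; on 'b' 23→0 → fail=2;  out {3}∪∅={3}
  n21('dabdc'): parent n20 fail=1; on 'c' 1→0 → fail=8;  out ∅∪∅=∅
  n7('bbbacb'): parent n6 fail=24; on 'b' 24 → fail=25;  out {1}∪{6}={1,6}
  n22('dabdca'): parent n21 fail=8; on 'a' 8→0 → fail=23;  out {5}∪∅={5}

Run:
pos 0 'b': at 2
pos 1 'b': at 3
pos 2 'b': at 4
pos 3 'a': at 5
pos 4 'c': at 6
pos 5 'b': at 7  → match P1@[0:5],P6@[3:5]
pos 6 'b': at 3 ·f
pos 7 'b': at 4
pos 8 'c': at 13 ·f
pos 9 'c': at 14
pos 10 'a': at 15
pos 11 'b': at 16  → match P3@[7:11]
pos 12 'b': at 3 ·f
pos 13 'a': at 23 ·f
pos 14 'c': at 24
pos 15 'b': at 25  → match P6@[13:15]
pos 16 'a': at 23 ·f
pos 17 'c': at 24
pos 18 'c': at 9 ·f
pos 19 'c': at 10
pos 20 'c': at 11
pos 21 'b': at 12  → match P2@[17:21]
pos 22 'b': at 3 ·f
pos 23 'a': at 23 ·f
pos 24 'b': at 2 ·f
pos 25 'c': at 13
pos 26 'a': at 17  → match P4@[24:26]
pos 27 'b': at 2 ·f
pos 28 'c': at 13
pos 29 'c': at 14
pos 30 'a': at 15
pos 31 'b': at 16  → match P3@[27:31]
pos 32 'b': at 3 ·f
pos 33 'b': at 4
pos 34 'a': at 5
pos 35 'd': at 1 ·f  → match P0@[35:35]
pos 36 'd': at 1 ·f  → match P0@[36:36]
pos 37 'a': at 18
pos 38 'b': at 19
pos 39 'd': at 20  → match P0@[39:39]
pos 40 'c': at 21
pos 41 'a': at 22  → match P5@[36:41]
pos 42 'd': at 1 ·f  → match P0@[42:42]
pos 43 'd': at 1 ·f  → match P0@[43:43]
pos 44 'a': at 18
pos 45 'b': at 19
pos 46 'd': at 20  → match P0@[46:46]
pos 47 'c': at 21
pos 48 'a': at 22  → match P5@[43:48]
pos 49 'b': at 2 ·f
pos 50 'd': at 1 ·f  → match P0@[50:50]
pos 51 'a': at 18
pos 52 'c': at 24 ·f
pos 53 'b': at 25  → match P6@[51:53]
pos 54 'd': at 1 ·f  → match P0@[54:54]
pos 55 'a': at 18
pos 56 'b': at 19
pos 57 'd': at 20  → match P0@[57:57]
pos 58 'c': at 21
pos 59 'a': at 22  → match P5@[54:59]
pos 60 'c': at 24 ·f
pos 61 'd': at 1 ·f  → match P0@[61:61]
pos 62 'b': at 2 ·f
pos 63 'c': at 13
pos 64 'a': at 17  → match P4@[62:64]
pos 65 'c': at 24 ·f
pos 66 'c': at 9 ·f
pos 67 'c': at 10
pos 68 'c': at 11
pos 69 'b': at 12  → match P2@[65:69]
pos 70 'b': at 3 ·f
pos 71 'a': at 23 ·f
pos 72 'd': at 1 ·f  → match P0@[72:72]
pos 73 'd': at 1 ·f  → match P0@[73:73]
pos 74 'b': at 2 ·f

All matches (sorted): [[5,1],[5,6],[11,3],[15,6],[21,2],[26,4],[31,3],[35,0],[36,0],[39,0],[41,5],[42,0],[43,0],[46,0],[48,5],[50,0],[53,6],[54,0],[57,0],[59,5],[61,0],[64,4],[69,2],[72,0],[73,0]]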